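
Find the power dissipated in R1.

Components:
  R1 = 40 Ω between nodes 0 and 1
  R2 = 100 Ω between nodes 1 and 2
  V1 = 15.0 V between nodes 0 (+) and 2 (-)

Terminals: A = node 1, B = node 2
Nodal analysis, taking node 2 as the 0 V reference.
Source V1 fixes V_0 = 15 V.
KCL at each unknown node (sum of currents leaving = 0; resistances in Ω):
  Node 1: (V_1 - 15)/40 + (V_1 - 0)/100 = 0
Collecting terms: 0.035 × V_1 = 0.375  =>  V_1 = 10.71 V
I_R1 = (V_0 - V_1)/R1 = (15 - 10.71)/40 = 0.1071 A
P_R1 = I_R1² × R1 = (0.1071)² × 40 = 0.4592 W

Final answer: 0.4592 W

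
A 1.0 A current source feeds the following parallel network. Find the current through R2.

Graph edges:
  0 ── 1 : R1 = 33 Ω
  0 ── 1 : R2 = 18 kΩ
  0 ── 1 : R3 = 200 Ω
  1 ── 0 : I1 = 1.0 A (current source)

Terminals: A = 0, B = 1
All resistors sit directly between nodes 0 and 1, so they are in parallel and share one voltage V; the full source current 1 A splits among them.
1/R_par = 1/33 + 1/18000 + 1/200 = 0.03536 S  =>  R_par = 28.28 Ω
V = I × R_par = 1 × 28.28 = 28.28 V
I_R2 = V/R2 = 28.28/18000 = 0.001571 A

Final answer: 0.001571 A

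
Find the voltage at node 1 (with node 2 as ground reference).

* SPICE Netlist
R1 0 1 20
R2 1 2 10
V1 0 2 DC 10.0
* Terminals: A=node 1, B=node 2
Nodal analysis, taking node 2 as the 0 V reference.
Source V1 fixes V_0 = 10 V.
KCL at each unknown node (sum of currents leaving = 0; resistances in Ω):
  Node 1: (V_1 - 10)/20 + (V_1 - 0)/10 = 0
Collecting terms: 0.15 × V_1 = 0.5  =>  V_1 = 3.333 V
The requested potential is V_1 = 3.333 V.

Final answer: V_1 = 3.333 V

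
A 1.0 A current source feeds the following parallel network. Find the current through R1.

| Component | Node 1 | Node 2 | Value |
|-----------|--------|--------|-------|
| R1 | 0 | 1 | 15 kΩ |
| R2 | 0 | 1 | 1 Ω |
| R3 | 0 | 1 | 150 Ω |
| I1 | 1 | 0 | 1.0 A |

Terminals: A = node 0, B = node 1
All resistors sit directly between nodes 0 and 1, so they are in parallel and share one voltage V; the full source current 1 A splits among them.
1/R_par = 1/15000 + 1/1 + 1/150 = 1.007 S  =>  R_par = 0.9933 Ω
V = I × R_par = 1 × 0.9933 = 0.9933 V
I_R1 = V/R1 = 0.9933/15000 = 0.00006622 A

Final answer: 6.622e-05 A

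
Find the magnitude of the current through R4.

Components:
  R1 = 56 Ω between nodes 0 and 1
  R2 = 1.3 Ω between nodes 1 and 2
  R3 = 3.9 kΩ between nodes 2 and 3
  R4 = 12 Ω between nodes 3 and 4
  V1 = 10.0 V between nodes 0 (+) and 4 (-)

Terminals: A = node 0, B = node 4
Nodal analysis, taking node 4 as the 0 V reference.
Source V1 fixes V_0 = 10 V.
KCL at each unknown node (sum of currents leaving = 0; resistances in Ω):
  Node 1: (V_1 - 10)/56 + (V_1 - V_2)/1.3 = 0
  Node 2: (V_2 - V_1)/1.3 + (V_2 - V_3)/3900 = 0
  Node 3: (V_3 - V_2)/3900 + (V_3 - 0)/12 = 0
Collecting terms (coefficients in siemens):
  0.7871·V_1 - 0.7692·V_2 = 0.1786
  0.7695·V_2 - 0.7692·V_1 - 0.0002564·V_3 = 0
  0.08359·V_3 - 0.0002564·V_2 = 0
Solving these 3 simultaneous equations (Gaussian elimination) gives:
  V_1 = 9.859 V, V_2 = 9.856 V, V_3 = 0.03023 V
I_R4 = (V_3 - V_4)/R4 = (0.03023 - 0)/12 = 0.002519 A
|I_R4| = 0.002519 A

Final answer: |I_R4| = 0.002519 A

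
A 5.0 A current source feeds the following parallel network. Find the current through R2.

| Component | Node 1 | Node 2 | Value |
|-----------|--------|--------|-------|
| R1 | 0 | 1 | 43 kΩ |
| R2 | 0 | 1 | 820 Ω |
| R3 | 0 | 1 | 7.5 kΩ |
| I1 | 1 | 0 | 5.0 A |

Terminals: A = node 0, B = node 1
All resistors sit directly between nodes 0 and 1, so they are in parallel and share one voltage V; the full source current 5 A splits among them.
1/R_par = 1/43000 + 1/820 + 1/7500 = 0.001376 S  =>  R_par = 726.7 Ω
V = I × R_par = 5 × 726.7 = 3633 V
I_R2 = V/R2 = 3633/820 = 4.431 A

Final answer: 4.431 A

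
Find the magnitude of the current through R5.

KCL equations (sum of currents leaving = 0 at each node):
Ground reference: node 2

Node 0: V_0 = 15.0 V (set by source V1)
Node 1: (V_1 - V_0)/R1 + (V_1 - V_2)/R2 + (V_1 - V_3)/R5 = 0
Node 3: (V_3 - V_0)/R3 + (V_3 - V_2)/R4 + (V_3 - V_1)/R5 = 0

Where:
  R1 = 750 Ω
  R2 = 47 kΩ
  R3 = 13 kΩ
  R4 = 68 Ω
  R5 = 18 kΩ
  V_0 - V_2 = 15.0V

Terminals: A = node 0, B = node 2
Nodal analysis, taking node 2 as the 0 V reference.
Source V1 fixes V_0 = 15 V.
KCL at each unknown node (sum of currents leaving = 0; resistances in Ω):
  Node 1: (V_1 - 15)/750 + (V_1 - 0)/47000 + (V_1 - V_3)/18000 = 0
  Node 3: (V_3 - 15)/13000 + (V_3 - 0)/68 + (V_3 - V_1)/18000 = 0
Collecting terms (coefficients in siemens):
  0.00141·V_1 - 0.00005556·V_3 = 0.02
  0.01484·V_3 - 0.00005556·V_1 = 0.001154
Determinant D = (0.00141)(0.01484) - (-0.00005556)(-0.00005556) = 0.00002092
V_1 = [(0.02)(0.01484) - (-0.00005556)(0.001154)]/D = 14.19 V
V_3 = [(0.00141)(0.001154) - (0.02)(-0.00005556)]/D = 0.1309 V
I_R5 = (V_1 - V_3)/R5 = (14.19 - 0.1309)/18000 = 0.0007809 A
|I_R5| = 0.0007809 A

Final answer: |I_R5| = 0.0007809 A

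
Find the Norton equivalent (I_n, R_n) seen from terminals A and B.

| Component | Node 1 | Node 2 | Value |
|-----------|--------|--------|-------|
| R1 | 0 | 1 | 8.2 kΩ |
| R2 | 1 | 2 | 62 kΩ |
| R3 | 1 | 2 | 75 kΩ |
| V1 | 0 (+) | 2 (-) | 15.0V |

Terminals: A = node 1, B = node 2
Find the Thévenin equivalent first; then I_n = V_th/R_th and R_n = R_th.
Step 1 — V_th is the open-circuit voltage V_A - V_B (nothing connected across the terminals).
Nodal analysis, taking node 2 as the 0 V reference.
Source V1 fixes V_0 = 15 V.
KCL at each unknown node (sum of currents leaving = 0; resistances in Ω):
  Node 1: (V_1 - 15)/8200 + (V_1 - 0)/62000 + (V_1 - 0)/75000 = 0
Collecting terms: 0.0001514 × V_1 = 0.001829  =>  V_1 = 12.08 V
V_th = V_1 - V_2 = 12.08 - 0 = 12.08 V
Step 2 — R_th: zero the source — replace V1 by a short circuit (node 2 merges into node 0) — and find the resistance seen between A (node 1) and B (node 0).
Reduce the network between node 1 (A) and node 0 (B) by series/parallel combination:
  Rp1 = R1 ‖ R2 ‖ R3 (parallel, all between nodes 0 and 1) = 1/(1/8200 + 1/62000 + 1/75000) = 6604 Ω
R_th = 6.604 kΩ
I_n = V_th/R_th = 12.08/6604 = 0.001829 A, and R_n = R_th = 6.604 kΩ

Final answer: I_n = 0.001829 A, R_n = 6.604 kΩ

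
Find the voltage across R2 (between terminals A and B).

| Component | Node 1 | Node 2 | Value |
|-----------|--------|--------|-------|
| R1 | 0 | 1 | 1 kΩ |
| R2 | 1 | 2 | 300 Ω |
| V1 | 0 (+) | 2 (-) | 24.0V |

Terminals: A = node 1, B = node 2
R1 and R2 are in series across V1 (node 0 → node 1 → node 2), and the output A–B is taken across R2, so this is a voltage divider.
Series current: I = V1/(R1 + R2) = 24/(1000 + 300) = 24/1300 = 0.01846 A
V_R2 = I × R2 = V1 × R2/(R1 + R2) = 24 × 300/1300 = 5.538 V

Final answer: 5.538 V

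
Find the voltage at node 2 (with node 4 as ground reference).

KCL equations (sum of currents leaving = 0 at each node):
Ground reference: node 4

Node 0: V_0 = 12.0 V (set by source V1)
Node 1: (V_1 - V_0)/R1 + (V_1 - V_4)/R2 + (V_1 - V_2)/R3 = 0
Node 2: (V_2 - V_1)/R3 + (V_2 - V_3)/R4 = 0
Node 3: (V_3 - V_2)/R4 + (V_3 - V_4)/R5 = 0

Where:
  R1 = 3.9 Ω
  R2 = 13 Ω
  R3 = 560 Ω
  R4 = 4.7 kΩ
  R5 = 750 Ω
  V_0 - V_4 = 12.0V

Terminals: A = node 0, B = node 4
Nodal analysis, taking node 4 as the 0 V reference.
Source V1 fixes V_0 = 12 V.
KCL at each unknown node (sum of currents leaving = 0; resistances in Ω):
  Node 1: (V_1 - 12)/3.9 + (V_1 - 0)/13 + (V_1 - V_2)/560 = 0
  Node 2: (V_2 - V_1)/560 + (V_2 - V_3)/4700 = 0
  Node 3: (V_3 - V_2)/4700 + (V_3 - 0)/750 = 0
Collecting terms (coefficients in siemens):
  0.3351·V_1 - 0.001786·V_2 = 3.077
  0.001998·V_2 - 0.001786·V_1 - 0.0002128·V_3 = 0
  0.001546·V_3 - 0.0002128·V_2 = 0
Solving these 3 simultaneous equations (Gaussian elimination) gives:
  V_1 = 9.226 V, V_2 = 8.366 V, V_3 = 1.151 V
The requested potential is V_2 = 8.366 V.

Final answer: V_2 = 8.366 V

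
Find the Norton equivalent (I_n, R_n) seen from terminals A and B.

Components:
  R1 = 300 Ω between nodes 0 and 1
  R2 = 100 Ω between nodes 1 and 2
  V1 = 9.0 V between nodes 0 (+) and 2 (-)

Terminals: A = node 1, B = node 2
Find the Thévenin equivalent first; then I_n = V_th/R_th and R_n = R_th.
Step 1 — V_th is the open-circuit voltage V_A - V_B (nothing connected across the terminals).
Nodal analysis, taking node 2 as the 0 V reference.
Source V1 fixes V_0 = 9 V.
KCL at each unknown node (sum of currents leaving = 0; resistances in Ω):
  Node 1: (V_1 - 9)/300 + (V_1 - 0)/100 = 0
Collecting terms: 0.01333 × V_1 = 0.03  =>  V_1 = 2.25 V
V_th = V_1 - V_2 = 2.25 - 0 = 2.25 V
Step 2 — R_th: zero the source — replace V1 by a short circuit (node 2 merges into node 0) — and find the resistance seen between A (node 1) and B (node 0).
Reduce the network between node 1 (A) and node 0 (B) by series/parallel combination:
  Rp1 = R1 ‖ R2 (parallel, both between nodes 0 and 1) = 1/(1/300 + 1/100) = 75 Ω
R_th = 75 Ω
I_n = V_th/R_th = 2.25/75 = 0.03 A, and R_n = R_th = 75 Ω

Final answer: I_n = 0.03 A, R_n = 75 Ω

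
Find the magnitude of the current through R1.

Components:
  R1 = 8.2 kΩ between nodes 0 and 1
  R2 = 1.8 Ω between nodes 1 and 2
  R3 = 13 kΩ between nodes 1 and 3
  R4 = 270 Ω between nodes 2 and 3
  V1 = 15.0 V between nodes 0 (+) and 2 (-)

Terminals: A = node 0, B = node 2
Nodal analysis, taking node 2 as the 0 V reference.
Source V1 fixes V_0 = 15 V.
KCL at each unknown node (sum of currents leaving = 0; resistances in Ω):
  Node 1: (V_1 - 15)/8200 + (V_1 - 0)/1.8 + (V_1 - V_3)/13000 = 0
  Node 3: (V_3 - V_1)/13000 + (V_3 - 0)/270 = 0
Collecting terms (coefficients in siemens):
  0.5558·V_1 - 0.00007692·V_3 = 0.001829
  0.003781·V_3 - 0.00007692·V_1 = 0
Determinant D = (0.5558)(0.003781) - (-0.00007692)(-0.00007692) = 0.002101
V_1 = [(0.001829)(0.003781) - (-0.00007692)(0)]/D = 0.003292 V
V_3 = [(0.5558)(0) - (0.001829)(-0.00007692)]/D = 0.00006697 V
I_R1 = (V_0 - V_1)/R1 = (15 - 0.003292)/8200 = 0.001829 A
|I_R1| = 0.001829 A

Final answer: |I_R1| = 0.001829 A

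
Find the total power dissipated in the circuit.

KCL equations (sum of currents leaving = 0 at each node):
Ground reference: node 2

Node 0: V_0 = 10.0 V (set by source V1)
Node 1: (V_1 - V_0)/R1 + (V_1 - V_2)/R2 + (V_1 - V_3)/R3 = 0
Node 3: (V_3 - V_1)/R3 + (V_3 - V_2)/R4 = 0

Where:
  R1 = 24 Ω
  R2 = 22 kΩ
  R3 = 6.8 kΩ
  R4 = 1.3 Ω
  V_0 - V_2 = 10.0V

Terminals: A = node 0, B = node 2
Nodal analysis, taking node 2 as the 0 V reference.
Source V1 fixes V_0 = 10 V.
KCL at each unknown node (sum of currents leaving = 0; resistances in Ω):
  Node 1: (V_1 - 10)/24 + (V_1 - 0)/22000 + (V_1 - V_3)/6800 = 0
  Node 3: (V_3 - V_1)/6800 + (V_3 - 0)/1.3 = 0
Collecting terms (coefficients in siemens):
  0.04186·V_1 - 0.0001471·V_3 = 0.4167
  0.7694·V_3 - 0.0001471·V_1 = 0
Determinant D = (0.04186)(0.7694) - (-0.0001471)(-0.0001471) = 0.03221
V_1 = [(0.4167)(0.7694) - (-0.0001471)(0)]/D = 9.954 V
V_3 = [(0.04186)(0) - (0.4167)(-0.0001471)]/D = 0.001903 V
Power in each resistor, P = (ΔV)²/R:
  P_R1 = (10 - 9.954)²/24 = 0.00008811 W
  P_R2 = (9.954 - 0)²/22000 = 0.004504 W
  P_R3 = (9.954 - 0.001903)²/6800 = 0.01457 W
  P_R4 = (0 - 0.001903)²/1.3 = 0.000002785 W
P_total = P_R1 + P_R2 + P_R3 + P_R4 = 0.01916 W

Final answer: 0.01916 W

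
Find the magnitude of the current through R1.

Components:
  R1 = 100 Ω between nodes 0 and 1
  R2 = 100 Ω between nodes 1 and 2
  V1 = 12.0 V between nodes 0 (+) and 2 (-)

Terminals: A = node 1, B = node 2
Nodal analysis, taking node 2 as the 0 V reference.
Source V1 fixes V_0 = 12 V.
KCL at each unknown node (sum of currents leaving = 0; resistances in Ω):
  Node 1: (V_1 - 12)/100 + (V_1 - 0)/100 = 0
Collecting terms: 0.02 × V_1 = 0.12  =>  V_1 = 6 V
I_R1 = (V_0 - V_1)/R1 = (12 - 6)/100 = 0.06 A
|I_R1| = 0.06 A

Final answer: |I_R1| = 0.06 A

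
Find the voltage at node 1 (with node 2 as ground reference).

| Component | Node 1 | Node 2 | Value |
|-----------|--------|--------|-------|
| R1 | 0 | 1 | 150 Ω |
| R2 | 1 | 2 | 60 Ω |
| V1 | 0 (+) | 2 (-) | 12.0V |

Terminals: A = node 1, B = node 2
Nodal analysis, taking node 2 as the 0 V reference.
Source V1 fixes V_0 = 12 V.
KCL at each unknown node (sum of currents leaving = 0; resistances in Ω):
  Node 1: (V_1 - 12)/150 + (V_1 - 0)/60 = 0
Collecting terms: 0.02333 × V_1 = 0.08  =>  V_1 = 3.429 V
The requested potential is V_1 = 3.429 V.

Final answer: V_1 = 3.429 V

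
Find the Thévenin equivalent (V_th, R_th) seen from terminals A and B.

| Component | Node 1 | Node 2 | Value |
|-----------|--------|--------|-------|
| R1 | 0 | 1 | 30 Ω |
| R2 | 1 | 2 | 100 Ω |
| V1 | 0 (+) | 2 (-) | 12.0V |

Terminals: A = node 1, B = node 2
Step 1 — V_th is the open-circuit voltage V_A - V_B (nothing connected across the terminals).
Nodal analysis, taking node 2 as the 0 V reference.
Source V1 fixes V_0 = 12 V.
KCL at each unknown node (sum of currents leaving = 0; resistances in Ω):
  Node 1: (V_1 - 12)/30 + (V_1 - 0)/100 = 0
Collecting terms: 0.04333 × V_1 = 0.4  =>  V_1 = 9.231 V
V_th = V_1 - V_2 = 9.231 - 0 = 9.231 V
Step 2 — R_th: zero the source — replace V1 by a short circuit (node 2 merges into node 0) — and find the resistance seen between A (node 1) and B (node 0).
Reduce the network between node 1 (A) and node 0 (B) by series/parallel combination:
  Rp1 = R1 ‖ R2 (parallel, both between nodes 0 and 1) = 1/(1/30 + 1/100) = 23.08 Ω
R_th = 23.08 Ω

Final answer: V_th = 9.231 V, R_th = 23.08 Ω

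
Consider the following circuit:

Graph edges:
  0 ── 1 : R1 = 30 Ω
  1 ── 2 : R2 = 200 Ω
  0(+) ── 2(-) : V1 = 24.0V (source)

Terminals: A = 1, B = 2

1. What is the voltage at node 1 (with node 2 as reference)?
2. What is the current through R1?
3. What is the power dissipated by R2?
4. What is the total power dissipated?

Nodal analysis, taking node 2 as the 0 V reference.
Source V1 fixes V_0 = 24 V.
KCL at each unknown node (sum of currents leaving = 0; resistances in Ω):
  Node 1: (V_1 - 24)/30 + (V_1 - 0)/200 = 0
Collecting terms: 0.03833 × V_1 = 0.8  =>  V_1 = 20.87 V
Part 1:
  Read off the nodal solution: V_1 = 20.87 V
Part 2:
  I_R1 = (V_0 - V_1)/R1 = (24 - 20.87)/30 = 0.1043 A
  Magnitude: I_R1 = 0.1043 A
Part 3:
  I_R2 = (V_1 - V_2)/R2 = (20.87 - 0)/200 = 0.1043 A
  P_R2 = I_R2² × R2 = (0.1043)² × 200 = 2.178 W
Part 4:
  Power in each resistor, P = (ΔV)²/R:
    P_R1 = (24 - 20.87)²/30 = 0.3267 W
    P_R2 = (20.87 - 0)²/200 = 2.178 W
  P_total = P_R1 + P_R2 = 2.504 W

Final answers:
1. V_1 = 20.87 V
2. I_R1 = 0.1043 A
3. P_R2 = 2.178 W
4. P_total = 2.504 W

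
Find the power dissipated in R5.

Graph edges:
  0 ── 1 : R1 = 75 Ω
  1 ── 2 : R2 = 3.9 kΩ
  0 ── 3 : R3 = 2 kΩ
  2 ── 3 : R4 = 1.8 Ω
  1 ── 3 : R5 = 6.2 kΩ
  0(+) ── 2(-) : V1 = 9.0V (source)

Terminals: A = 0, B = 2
Nodal analysis, taking node 2 as the 0 V reference.
Source V1 fixes V_0 = 9 V.
KCL at each unknown node (sum of currents leaving = 0; resistances in Ω):
  Node 1: (V_1 - 9)/75 + (V_1 - 0)/3900 + (V_1 - V_3)/6200 = 0
  Node 3: (V_3 - 9)/2000 + (V_3 - 0)/1.8 + (V_3 - V_1)/6200 = 0
Collecting terms (coefficients in siemens):
  0.01375·V_1 - 0.0001613·V_3 = 0.12
  0.5562·V_3 - 0.0001613·V_1 = 0.0045
Determinant D = (0.01375)(0.5562) - (-0.0001613)(-0.0001613) = 0.007649
V_1 = [(0.12)(0.5562) - (-0.0001613)(0.0045)]/D = 8.727 V
V_3 = [(0.01375)(0.0045) - (0.12)(-0.0001613)]/D = 0.01062 V
I_R5 = (V_1 - V_3)/R5 = (8.727 - 0.01062)/6200 = 0.001406 A
P_R5 = I_R5² × R5 = (0.001406)² × 6200 = 0.01225 W

Final answer: 0.01225 W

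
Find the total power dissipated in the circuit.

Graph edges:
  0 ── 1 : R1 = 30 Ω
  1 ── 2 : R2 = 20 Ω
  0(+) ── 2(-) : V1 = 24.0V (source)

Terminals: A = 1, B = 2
Nodal analysis, taking node 2 as the 0 V reference.
Source V1 fixes V_0 = 24 V.
KCL at each unknown node (sum of currents leaving = 0; resistances in Ω):
  Node 1: (V_1 - 24)/30 + (V_1 - 0)/20 = 0
Collecting terms: 0.08333 × V_1 = 0.8  =>  V_1 = 9.6 V
Power in each resistor, P = (ΔV)²/R:
  P_R1 = (24 - 9.6)²/30 = 6.912 W
  P_R2 = (9.6 - 0)²/20 = 4.608 W
P_total = P_R1 + P_R2 = 11.52 W

Final answer: 11.52 W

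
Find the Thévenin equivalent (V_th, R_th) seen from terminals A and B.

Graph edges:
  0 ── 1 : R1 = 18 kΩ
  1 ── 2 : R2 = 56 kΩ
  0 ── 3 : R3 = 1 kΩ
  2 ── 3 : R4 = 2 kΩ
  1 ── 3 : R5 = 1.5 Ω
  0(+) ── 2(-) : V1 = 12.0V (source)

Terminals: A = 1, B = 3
Step 1 — V_th is the open-circuit voltage V_A - V_B (nothing connected across the terminals).
Nodal analysis, taking node 2 as the 0 V reference.
Source V1 fixes V_0 = 12 V.
KCL at each unknown node (sum of currents leaving = 0; resistances in Ω):
  Node 1: (V_1 - 12)/18000 + (V_1 - 0)/56000 + (V_1 - V_3)/1.5 = 0
  Node 3: (V_3 - 12)/1000 + (V_3 - 0)/2000 + (V_3 - V_1)/1.5 = 0
Collecting terms (coefficients in siemens):
  0.6667·V_1 - 0.6667·V_3 = 0.0006667
  0.6682·V_3 - 0.6667·V_1 = 0.012
Determinant D = (0.6667)(0.6682) - (-0.6667)(-0.6667) = 0.001049
V_1 = [(0.0006667)(0.6682) - (-0.6667)(0.012)]/D = 8.051 V
V_3 = [(0.6667)(0.012) - (0.0006667)(-0.6667)]/D = 8.05 V
V_th = V_1 - V_3 = 8.051 - 8.05 = 0.0001135 V
Step 2 — R_th: zero the source — replace V1 by a short circuit (node 2 merges into node 0) — and find the resistance seen between A (node 1) and B (node 3).
Reduce the network between node 1 (A) and node 3 (B) by series/parallel combination:
  Rp1 = R1 ‖ R2 (parallel, both between nodes 0 and 1) = 1/(1/18000 + 1/56000) = 13620 Ω
  Rp2 = R3 ‖ R4 (parallel, both between nodes 0 and 3) = 1/(1/1000 + 1/2000) = 666.7 Ω
  Rs1 = Rp1 + Rp2 (series, joined only at node 0) = 13620 + 666.7 = 14290 Ω
  Rp3 = R5 ‖ Rs1 (parallel, both between nodes 1 and 3) = 1/(1/1.5 + 1/14290) = 1.5 Ω
R_th = 1.5 Ω

Final answer: V_th = 0.0001135 V, R_th = 1.5 Ω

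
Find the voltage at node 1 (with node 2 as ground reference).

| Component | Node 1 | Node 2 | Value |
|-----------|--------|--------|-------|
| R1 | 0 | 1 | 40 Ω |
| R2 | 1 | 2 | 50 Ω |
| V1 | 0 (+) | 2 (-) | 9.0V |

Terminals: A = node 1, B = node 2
Nodal analysis, taking node 2 as the 0 V reference.
Source V1 fixes V_0 = 9 V.
KCL at each unknown node (sum of currents leaving = 0; resistances in Ω):
  Node 1: (V_1 - 9)/40 + (V_1 - 0)/50 = 0
Collecting terms: 0.045 × V_1 = 0.225  =>  V_1 = 5 V
The requested potential is V_1 = 5 V.

Final answer: V_1 = 5 V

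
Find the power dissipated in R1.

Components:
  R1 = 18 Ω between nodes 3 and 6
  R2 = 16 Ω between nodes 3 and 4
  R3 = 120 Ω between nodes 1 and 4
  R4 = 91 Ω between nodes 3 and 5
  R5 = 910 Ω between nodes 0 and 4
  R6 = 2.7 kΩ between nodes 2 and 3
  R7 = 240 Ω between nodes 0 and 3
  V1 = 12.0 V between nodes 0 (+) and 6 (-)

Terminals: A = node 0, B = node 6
Nodal analysis, taking node 6 as the 0 V reference.
Source V1 fixes V_0 = 12 V.
KCL at each unknown node (sum of currents leaving = 0; resistances in Ω):
  Node 1: (V_1 - V_4)/120 = 0
  Node 2: (V_2 - V_3)/2700 = 0
  Node 3: (V_3 - 0)/18 + (V_3 - V_4)/16 + (V_3 - V_5)/91 + (V_3 - V_2)/2700 + (V_3 - 12)/240 = 0
  Node 4: (V_4 - V_3)/16 + (V_4 - V_1)/120 + (V_4 - 12)/910 = 0
  Node 5: (V_5 - V_3)/91 = 0
Collecting terms (coefficients in siemens):
  0.008333·V_1 - 0.008333·V_4 = 0
  0.0003704·V_2 - 0.0003704·V_3 = 0
  0.1336·V_3 - 0.0003704·V_2 - 0.0625·V_4 - 0.01099·V_5 = 0.05
  0.07193·V_4 - 0.008333·V_1 - 0.0625·V_3 = 0.01319
  0.01099·V_5 - 0.01099·V_3 = 0
Solving these 5 simultaneous equations (Gaussian elimination) gives:
  V_1 = 1.225 V, V_2 = 1.035 V, V_3 = 1.035 V, V_4 = 1.225 V
  V_5 = 1.035 V
I_R1 = (V_3 - V_6)/R1 = (1.035 - 0)/18 = 0.05753 A
P_R1 = I_R1² × R1 = (0.05753)² × 18 = 0.05957 W

Final answer: 0.05957 W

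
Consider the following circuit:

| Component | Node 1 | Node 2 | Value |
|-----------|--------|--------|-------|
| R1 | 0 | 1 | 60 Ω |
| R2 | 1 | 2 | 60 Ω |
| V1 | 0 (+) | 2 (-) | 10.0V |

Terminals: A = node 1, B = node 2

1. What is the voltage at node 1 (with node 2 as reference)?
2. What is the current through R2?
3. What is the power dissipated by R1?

Nodal analysis, taking node 2 as the 0 V reference.
Source V1 fixes V_0 = 10 V.
KCL at each unknown node (sum of currents leaving = 0; resistances in Ω):
  Node 1: (V_1 - 10)/60 + (V_1 - 0)/60 = 0
Collecting terms: 0.03333 × V_1 = 0.1667  =>  V_1 = 5 V
Part 1:
  Read off the nodal solution: V_1 = 5 V
Part 2:
  I_R2 = (V_1 - V_2)/R2 = (5 - 0)/60 = 0.08333 A
  Magnitude: I_R2 = 0.08333 A
Part 3:
  I_R1 = (V_0 - V_1)/R1 = (10 - 5)/60 = 0.08333 A
  P_R1 = I_R1² × R1 = (0.08333)² × 60 = 0.4167 W

Final answers:
1. V_1 = 5 V
2. I_R2 = 0.08333 A
3. P_R1 = 0.4167 W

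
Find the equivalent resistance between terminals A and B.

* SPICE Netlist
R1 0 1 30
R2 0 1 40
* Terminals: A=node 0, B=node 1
Reduce the network between node 0 (A) and node 1 (B) by series/parallel combination:
  Rp1 = R1 ‖ R2 (parallel, both between nodes 0 and 1) = 1/(1/30 + 1/40) = 17.14 Ω
R_eq = 17.14 Ω

Final answer: 17.14 Ω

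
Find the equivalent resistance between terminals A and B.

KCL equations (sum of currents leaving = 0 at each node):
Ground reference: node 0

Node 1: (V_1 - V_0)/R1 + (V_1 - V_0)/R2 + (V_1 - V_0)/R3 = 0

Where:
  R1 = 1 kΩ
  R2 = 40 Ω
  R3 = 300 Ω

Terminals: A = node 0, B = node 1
Reduce the network between node 0 (A) and node 1 (B) by series/parallel combination:
  Rp1 = R1 ‖ R2 ‖ R3 (parallel, all between nodes 0 and 1) = 1/(1/1000 + 1/40 + 1/300) = 34.09 Ω
R_eq = 34.09 Ω

Final answer: 34.09 Ω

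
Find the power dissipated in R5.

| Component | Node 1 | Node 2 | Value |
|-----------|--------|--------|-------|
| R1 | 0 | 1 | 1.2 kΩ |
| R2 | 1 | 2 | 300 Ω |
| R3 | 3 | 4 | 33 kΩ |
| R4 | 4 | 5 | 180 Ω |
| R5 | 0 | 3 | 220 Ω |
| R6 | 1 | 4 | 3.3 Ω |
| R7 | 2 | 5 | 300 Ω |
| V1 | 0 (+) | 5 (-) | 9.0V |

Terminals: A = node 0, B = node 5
Nodal analysis, taking node 5 as the 0 V reference.
Source V1 fixes V_0 = 9 V.
KCL at each unknown node (sum of currents leaving = 0; resistances in Ω):
  Node 1: (V_1 - 9)/1200 + (V_1 - V_2)/300 + (V_1 - V_4)/3.3 = 0
  Node 2: (V_2 - V_1)/300 + (V_2 - 0)/300 = 0
  Node 3: (V_3 - V_4)/33000 + (V_3 - 9)/220 = 0
  Node 4: (V_4 - V_3)/33000 + (V_4 - 0)/180 + (V_4 - V_1)/3.3 = 0
Collecting terms (coefficients in siemens):
  0.3072·V_1 - 0.003333·V_2 - 0.303·V_4 = 0.0075
  0.006667·V_2 - 0.003333·V_1 = 0
  0.004576·V_3 - 0.0000303·V_4 = 0.04091
  0.3086·V_4 - 0.303·V_1 - 0.0000303·V_3 = 0
Solving these 4 simultaneous equations (Gaussian elimination) gives:
  V_1 = 0.9726 V, V_2 = 0.4863 V, V_3 = 8.947 V, V_4 = 0.9559 V
I_R5 = (V_0 - V_3)/R5 = (9 - 8.947)/220 = 0.0002421 A
P_R5 = I_R5² × R5 = (0.0002421)² × 220 = 0.0000129 W

Final answer: 1.29e-05 W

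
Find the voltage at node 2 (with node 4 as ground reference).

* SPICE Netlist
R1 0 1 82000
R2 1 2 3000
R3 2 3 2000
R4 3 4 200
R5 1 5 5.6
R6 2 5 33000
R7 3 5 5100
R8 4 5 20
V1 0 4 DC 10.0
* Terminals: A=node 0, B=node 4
Nodal analysis, taking node 4 as the 0 V reference.
Source V1 fixes V_0 = 10 V.
KCL at each unknown node (sum of currents leaving = 0; resistances in Ω):
  Node 1: (V_1 - 10)/82000 + (V_1 - V_2)/3000 + (V_1 - V_5)/5.6 = 0
  Node 2: (V_2 - V_1)/3000 + (V_2 - V_3)/2000 + (V_2 - V_5)/33000 = 0
  Node 3: (V_3 - V_2)/2000 + (V_3 - 0)/200 + (V_3 - V_5)/5100 = 0
  Node 5: (V_5 - V_1)/5.6 + (V_5 - V_2)/33000 + (V_5 - V_3)/5100 + (V_5 - 0)/20 = 0
Collecting terms (coefficients in siemens):
  0.1789·V_1 - 0.0003333·V_2 - 0.1786·V_5 = 0.000122
  0.0008636·V_2 - 0.0003333·V_1 - 0.0005·V_3 - 0.0000303·V_5 = 0
  0.005696·V_3 - 0.0005·V_2 - 0.0001961·V_5 = 0
  0.2288·V_5 - 0.1786·V_1 - 0.0000303·V_2 - 0.0001961·V_3 = 0
Solving these 4 simultaneous equations (Gaussian elimination) gives:
  V_1 = 0.003097 V, V_2 = 0.0014 V, V_3 = 0.0002061 V, V_5 = 0.002418 V
The requested potential is V_2 = 0.0014 V.

Final answer: V_2 = 0.0014 V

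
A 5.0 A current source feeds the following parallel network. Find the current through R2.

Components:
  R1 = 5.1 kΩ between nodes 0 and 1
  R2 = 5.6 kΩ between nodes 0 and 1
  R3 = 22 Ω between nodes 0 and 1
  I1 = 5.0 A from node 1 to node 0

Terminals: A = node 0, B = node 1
All resistors sit directly between nodes 0 and 1, so they are in parallel and share one voltage V; the full source current 5 A splits among them.
1/R_par = 1/5100 + 1/5600 + 1/22 = 0.04583 S  =>  R_par = 21.82 Ω
V = I × R_par = 5 × 21.82 = 109.1 V
I_R2 = V/R2 = 109.1/5600 = 0.01948 A

Final answer: 0.01948 A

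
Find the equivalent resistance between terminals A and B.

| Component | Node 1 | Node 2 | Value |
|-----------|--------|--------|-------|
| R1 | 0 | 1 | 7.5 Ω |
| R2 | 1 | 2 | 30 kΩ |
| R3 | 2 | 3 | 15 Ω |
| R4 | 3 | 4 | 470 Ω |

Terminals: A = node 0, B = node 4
Reduce the network between node 0 (A) and node 4 (B) by series/parallel combination:
  Rs1 = R1 + R2 (series, joined only at node 1) = 7.5 + 30000 = 30010 Ω
  Rs2 = R3 + Rs1 (series, joined only at node 2) = 15 + 30010 = 30020 Ω
  Rs3 = R4 + Rs2 (series, joined only at node 3) = 470 + 30020 = 30490 Ω
R_eq = 30.49 kΩ

Final answer: 30.49 kΩ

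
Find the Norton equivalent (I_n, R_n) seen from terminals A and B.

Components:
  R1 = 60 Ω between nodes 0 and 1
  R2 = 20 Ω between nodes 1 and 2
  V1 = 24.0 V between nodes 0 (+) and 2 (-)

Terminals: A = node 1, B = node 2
Find the Thévenin equivalent first; then I_n = V_th/R_th and R_n = R_th.
Step 1 — V_th is the open-circuit voltage V_A - V_B (nothing connected across the terminals).
Nodal analysis, taking node 2 as the 0 V reference.
Source V1 fixes V_0 = 24 V.
KCL at each unknown node (sum of currents leaving = 0; resistances in Ω):
  Node 1: (V_1 - 24)/60 + (V_1 - 0)/20 = 0
Collecting terms: 0.06667 × V_1 = 0.4  =>  V_1 = 6 V
V_th = V_1 - V_2 = 6 - 0 = 6 V
Step 2 — R_th: zero the source — replace V1 by a short circuit (node 2 merges into node 0) — and find the resistance seen between A (node 1) and B (node 0).
Reduce the network between node 1 (A) and node 0 (B) by series/parallel combination:
  Rp1 = R1 ‖ R2 (parallel, both between nodes 0 and 1) = 1/(1/60 + 1/20) = 15 Ω
R_th = 15 Ω
I_n = V_th/R_th = 6/15 = 0.4 A, and R_n = R_th = 15 Ω

Final answer: I_n = 0.4 A, R_n = 15 Ω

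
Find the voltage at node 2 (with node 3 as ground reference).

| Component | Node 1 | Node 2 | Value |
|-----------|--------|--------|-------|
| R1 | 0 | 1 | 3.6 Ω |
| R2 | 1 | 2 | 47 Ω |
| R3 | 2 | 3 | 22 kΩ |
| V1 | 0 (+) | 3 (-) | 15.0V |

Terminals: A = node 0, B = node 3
Nodal analysis, taking node 3 as the 0 V reference.
Source V1 fixes V_0 = 15 V.
KCL at each unknown node (sum of currents leaving = 0; resistances in Ω):
  Node 1: (V_1 - 15)/3.6 + (V_1 - V_2)/47 = 0
  Node 2: (V_2 - V_1)/47 + (V_2 - 0)/22000 = 0
Collecting terms (coefficients in siemens):
  0.2991·V_1 - 0.02128·V_2 = 4.167
  0.02132·V_2 - 0.02128·V_1 = 0
Determinant D = (0.2991)(0.02132) - (-0.02128)(-0.02128) = 0.005924
V_1 = [(4.167)(0.02132) - (-0.02128)(0)]/D = 15 V
V_2 = [(0.2991)(0) - (4.167)(-0.02128)]/D = 14.97 V
The requested potential is V_2 = 14.97 V.

Final answer: V_2 = 14.97 V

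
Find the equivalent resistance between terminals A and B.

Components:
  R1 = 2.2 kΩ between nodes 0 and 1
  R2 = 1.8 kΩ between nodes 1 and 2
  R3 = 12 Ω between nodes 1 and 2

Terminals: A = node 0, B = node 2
Reduce the network between node 0 (A) and node 2 (B) by series/parallel combination:
  Rp1 = R2 ‖ R3 (parallel, both between nodes 1 and 2) = 1/(1/1800 + 1/12) = 11.92 Ω
  Rs1 = R1 + Rp1 (series, joined only at node 1) = 2200 + 11.92 = 2212 Ω
R_eq = 2.212 kΩ

Final answer: 2.212 kΩ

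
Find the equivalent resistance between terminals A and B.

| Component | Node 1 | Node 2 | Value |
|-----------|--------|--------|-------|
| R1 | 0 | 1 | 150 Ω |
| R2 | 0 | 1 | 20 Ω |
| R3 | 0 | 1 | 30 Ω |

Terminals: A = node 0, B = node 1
Reduce the network between node 0 (A) and node 1 (B) by series/parallel combination:
  Rp1 = R1 ‖ R2 ‖ R3 (parallel, all between nodes 0 and 1) = 1/(1/150 + 1/20 + 1/30) = 11.11 Ω
R_eq = 11.11 Ω

Final answer: 11.11 Ω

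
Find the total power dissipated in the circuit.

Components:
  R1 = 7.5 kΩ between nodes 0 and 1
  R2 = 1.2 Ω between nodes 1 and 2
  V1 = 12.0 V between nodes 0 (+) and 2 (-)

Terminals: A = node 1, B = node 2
Nodal analysis, taking node 2 as the 0 V reference.
Source V1 fixes V_0 = 12 V.
KCL at each unknown node (sum of currents leaving = 0; resistances in Ω):
  Node 1: (V_1 - 12)/7500 + (V_1 - 0)/1.2 = 0
Collecting terms: 0.8335 × V_1 = 0.0016  =>  V_1 = 0.00192 V
Power in each resistor, P = (ΔV)²/R:
  P_R1 = (12 - 0.00192)²/7500 = 0.01919 W
  P_R2 = (0.00192 - 0)²/1.2 = 0.000003071 W
P_total = P_R1 + P_R2 = 0.0192 W

Final answer: 0.0192 W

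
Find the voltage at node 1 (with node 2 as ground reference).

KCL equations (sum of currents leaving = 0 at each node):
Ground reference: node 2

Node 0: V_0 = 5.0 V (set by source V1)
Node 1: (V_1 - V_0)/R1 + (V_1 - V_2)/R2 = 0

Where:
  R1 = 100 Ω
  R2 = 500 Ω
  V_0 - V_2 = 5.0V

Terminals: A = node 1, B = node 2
Nodal analysis, taking node 2 as the 0 V reference.
Source V1 fixes V_0 = 5 V.
KCL at each unknown node (sum of currents leaving = 0; resistances in Ω):
  Node 1: (V_1 - 5)/100 + (V_1 - 0)/500 = 0
Collecting terms: 0.012 × V_1 = 0.05  =>  V_1 = 4.167 V
The requested potential is V_1 = 4.167 V.

Final answer: V_1 = 4.167 V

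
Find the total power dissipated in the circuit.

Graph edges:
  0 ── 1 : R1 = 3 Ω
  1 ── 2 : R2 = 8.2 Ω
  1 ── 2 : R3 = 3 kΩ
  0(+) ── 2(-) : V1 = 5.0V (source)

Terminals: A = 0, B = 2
Nodal analysis, taking node 2 as the 0 V reference.
Source V1 fixes V_0 = 5 V.
KCL at each unknown node (sum of currents leaving = 0; resistances in Ω):
  Node 1: (V_1 - 5)/3 + (V_1 - 0)/8.2 + (V_1 - 0)/3000 = 0
Collecting terms: 0.4556 × V_1 = 1.667  =>  V_1 = 3.658 V
Power in each resistor, P = (ΔV)²/R:
  P_R1 = (5 - 3.658)²/3 = 0.6003 W
  P_R2 = (3.658 - 0)²/8.2 = 1.632 W
  P_R3 = (3.658 - 0)²/3000 = 0.00446 W
P_total = P_R1 + P_R2 + P_R3 = 2.237 W

Final answer: 2.237 W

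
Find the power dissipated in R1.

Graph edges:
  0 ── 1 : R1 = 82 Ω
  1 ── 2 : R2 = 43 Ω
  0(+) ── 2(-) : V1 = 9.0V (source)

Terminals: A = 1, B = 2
Nodal analysis, taking node 2 as the 0 V reference.
Source V1 fixes V_0 = 9 V.
KCL at each unknown node (sum of currents leaving = 0; resistances in Ω):
  Node 1: (V_1 - 9)/82 + (V_1 - 0)/43 = 0
Collecting terms: 0.03545 × V_1 = 0.1098  =>  V_1 = 3.096 V
I_R1 = (V_0 - V_1)/R1 = (9 - 3.096)/82 = 0.072 A
P_R1 = I_R1² × R1 = (0.072)² × 82 = 0.4251 W

Final answer: 0.4251 W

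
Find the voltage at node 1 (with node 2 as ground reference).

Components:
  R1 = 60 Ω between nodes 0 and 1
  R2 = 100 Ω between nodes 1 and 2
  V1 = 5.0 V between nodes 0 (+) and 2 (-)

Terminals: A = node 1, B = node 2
Nodal analysis, taking node 2 as the 0 V reference.
Source V1 fixes V_0 = 5 V.
KCL at each unknown node (sum of currents leaving = 0; resistances in Ω):
  Node 1: (V_1 - 5)/60 + (V_1 - 0)/100 = 0
Collecting terms: 0.02667 × V_1 = 0.08333  =>  V_1 = 3.125 V
The requested potential is V_1 = 3.125 V.

Final answer: V_1 = 3.125 V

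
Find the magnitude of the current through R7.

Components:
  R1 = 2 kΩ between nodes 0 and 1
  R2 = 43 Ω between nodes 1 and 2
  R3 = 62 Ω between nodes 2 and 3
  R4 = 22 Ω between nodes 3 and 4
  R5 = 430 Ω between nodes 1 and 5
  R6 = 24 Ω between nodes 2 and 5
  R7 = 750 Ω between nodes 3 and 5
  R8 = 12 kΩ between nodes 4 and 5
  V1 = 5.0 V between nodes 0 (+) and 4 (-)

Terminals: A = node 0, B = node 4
Nodal analysis, taking node 4 as the 0 V reference.
Source V1 fixes V_0 = 5 V.
KCL at each unknown node (sum of currents leaving = 0; resistances in Ω):
  Node 1: (V_1 - 5)/2000 + (V_1 - V_2)/43 + (V_1 - V_5)/430 = 0
  Node 2: (V_2 - V_1)/43 + (V_2 - V_3)/62 + (V_2 - V_5)/24 = 0
  Node 3: (V_3 - V_2)/62 + (V_3 - 0)/22 + (V_3 - V_5)/750 = 0
  Node 5: (V_5 - V_1)/430 + (V_5 - V_2)/24 + (V_5 - V_3)/750 + (V_5 - 0)/12000 = 0
Collecting terms (coefficients in siemens):
  0.02608·V_1 - 0.02326·V_2 - 0.002326·V_5 = 0.0025
  0.08105·V_2 - 0.02326·V_1 - 0.01613·V_3 - 0.04167·V_5 = 0
  0.06292·V_3 - 0.01613·V_2 - 0.001333·V_5 = 0
  0.04541·V_5 - 0.002326·V_1 - 0.04167·V_2 - 0.001333·V_3 = 0
Solving these 4 simultaneous equations (Gaussian elimination) gives:
  V_1 = 0.2782 V, V_2 = 0.1859 V, V_3 = 0.0516 V, V_5 = 0.1863 V
I_R7 = (V_3 - V_5)/R7 = (0.0516 - 0.1863)/750 = -0.0001796 A
|I_R7| = 0.0001796 A

Final answer: |I_R7| = 0.0001796 A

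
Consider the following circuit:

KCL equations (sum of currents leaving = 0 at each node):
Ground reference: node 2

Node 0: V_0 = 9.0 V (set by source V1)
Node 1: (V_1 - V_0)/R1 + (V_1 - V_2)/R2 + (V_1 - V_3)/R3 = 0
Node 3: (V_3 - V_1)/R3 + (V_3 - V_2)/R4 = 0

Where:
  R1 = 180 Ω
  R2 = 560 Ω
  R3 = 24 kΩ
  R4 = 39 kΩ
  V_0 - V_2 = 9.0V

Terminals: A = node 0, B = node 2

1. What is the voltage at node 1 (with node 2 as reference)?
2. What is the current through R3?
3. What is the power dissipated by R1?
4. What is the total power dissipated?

Nodal analysis, taking node 2 as the 0 V reference.
Source V1 fixes V_0 = 9 V.
KCL at each unknown node (sum of currents leaving = 0; resistances in Ω):
  Node 1: (V_1 - 9)/180 + (V_1 - 0)/560 + (V_1 - V_3)/24000 = 0
  Node 3: (V_3 - V_1)/24000 + (V_3 - 0)/39000 = 0
Collecting terms (coefficients in siemens):
  0.007383·V_1 - 0.00004167·V_3 = 0.05
  0.00006731·V_3 - 0.00004167·V_1 = 0
Determinant D = (0.007383)(0.00006731) - (-0.00004167)(-0.00004167) = 0.0000004952
V_1 = [(0.05)(0.00006731) - (-0.00004167)(0)]/D = 6.796 V
V_3 = [(0.007383)(0) - (0.05)(-0.00004167)]/D = 4.207 V
Part 1:
  Read off the nodal solution: V_1 = 6.796 V
Part 2:
  I_R3 = (V_1 - V_3)/R3 = (6.796 - 4.207)/24000 = 0.0001079 A
  Magnitude: I_R3 = 0.0001079 A
Part 3:
  I_R1 = (V_0 - V_1)/R1 = (9 - 6.796)/180 = 0.01224 A
  P_R1 = I_R1² × R1 = (0.01224)² × 180 = 0.02698 W
Part 4:
  Power in each resistor, P = (ΔV)²/R:
    P_R1 = (9 - 6.796)²/180 = 0.02698 W
    P_R2 = (6.796 - 0)²/560 = 0.08248 W
    P_R3 = (6.796 - 4.207)²/24000 = 0.0002793 W
    P_R4 = (0 - 4.207)²/39000 = 0.0004538 W
  P_total = P_R1 + P_R2 + P_R3 + P_R4 = 0.1102 W

Final answers:
1. V_1 = 6.796 V
2. I_R3 = 0.0001079 A
3. P_R1 = 0.02698 W
4. P_total = 0.1102 W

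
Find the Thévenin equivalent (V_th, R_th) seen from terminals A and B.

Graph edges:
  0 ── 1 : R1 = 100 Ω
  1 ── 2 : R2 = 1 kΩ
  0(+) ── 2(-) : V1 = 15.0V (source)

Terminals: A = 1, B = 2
Step 1 — V_th is the open-circuit voltage V_A - V_B (nothing connected across the terminals).
Nodal analysis, taking node 2 as the 0 V reference.
Source V1 fixes V_0 = 15 V.
KCL at each unknown node (sum of currents leaving = 0; resistances in Ω):
  Node 1: (V_1 - 15)/100 + (V_1 - 0)/1000 = 0
Collecting terms: 0.011 × V_1 = 0.15  =>  V_1 = 13.64 V
V_th = V_1 - V_2 = 13.64 - 0 = 13.64 V
Step 2 — R_th: zero the source — replace V1 by a short circuit (node 2 merges into node 0) — and find the resistance seen between A (node 1) and B (node 0).
Reduce the network between node 1 (A) and node 0 (B) by series/parallel combination:
  Rp1 = R1 ‖ R2 (parallel, both between nodes 0 and 1) = 1/(1/100 + 1/1000) = 90.91 Ω
R_th = 90.91 Ω

Final answer: V_th = 13.64 V, R_th = 90.91 Ω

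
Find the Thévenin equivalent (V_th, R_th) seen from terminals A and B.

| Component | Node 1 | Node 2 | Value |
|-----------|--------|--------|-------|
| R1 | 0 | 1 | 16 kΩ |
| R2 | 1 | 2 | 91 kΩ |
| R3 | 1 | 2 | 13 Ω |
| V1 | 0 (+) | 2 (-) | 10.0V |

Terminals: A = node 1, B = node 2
Step 1 — V_th is the open-circuit voltage V_A - V_B (nothing connected across the terminals).
Nodal analysis, taking node 2 as the 0 V reference.
Source V1 fixes V_0 = 10 V.
KCL at each unknown node (sum of currents leaving = 0; resistances in Ω):
  Node 1: (V_1 - 10)/16000 + (V_1 - 0)/91000 + (V_1 - 0)/13 = 0
Collecting terms: 0.077 × V_1 = 0.000625  =>  V_1 = 0.008117 V
V_th = V_1 - V_2 = 0.008117 - 0 = 0.008117 V
Step 2 — R_th: zero the source — replace V1 by a short circuit (node 2 merges into node 0) — and find the resistance seen between A (node 1) and B (node 0).
Reduce the network between node 1 (A) and node 0 (B) by series/parallel combination:
  Rp1 = R1 ‖ R2 ‖ R3 (parallel, all between nodes 0 and 1) = 1/(1/16000 + 1/91000 + 1/13) = 12.99 Ω
R_th = 12.99 Ω

Final answer: V_th = 0.008117 V, R_th = 12.99 Ω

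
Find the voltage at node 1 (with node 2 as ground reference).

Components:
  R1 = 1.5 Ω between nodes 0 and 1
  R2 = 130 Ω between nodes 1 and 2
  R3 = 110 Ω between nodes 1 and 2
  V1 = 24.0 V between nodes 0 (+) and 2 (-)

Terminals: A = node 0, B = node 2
Nodal analysis, taking node 2 as the 0 V reference.
Source V1 fixes V_0 = 24 V.
KCL at each unknown node (sum of currents leaving = 0; resistances in Ω):
  Node 1: (V_1 - 24)/1.5 + (V_1 - 0)/130 + (V_1 - 0)/110 = 0
Collecting terms: 0.6834 × V_1 = 16  =>  V_1 = 23.41 V
The requested potential is V_1 = 23.41 V.

Final answer: V_1 = 23.41 V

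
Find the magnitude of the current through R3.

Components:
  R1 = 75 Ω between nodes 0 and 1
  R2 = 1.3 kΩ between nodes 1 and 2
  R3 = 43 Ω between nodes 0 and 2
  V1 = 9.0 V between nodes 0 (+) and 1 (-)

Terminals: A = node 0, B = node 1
Nodal analysis, taking node 1 as the 0 V reference.
Source V1 fixes V_0 = 9 V.
KCL at each unknown node (sum of currents leaving = 0; resistances in Ω):
  Node 2: (V_2 - 0)/1300 + (V_2 - 9)/43 = 0
Collecting terms: 0.02403 × V_2 = 0.2093  =>  V_2 = 8.712 V
I_R3 = (V_0 - V_2)/R3 = (9 - 8.712)/43 = 0.006701 A
|I_R3| = 0.006701 A

Final answer: |I_R3| = 0.006701 A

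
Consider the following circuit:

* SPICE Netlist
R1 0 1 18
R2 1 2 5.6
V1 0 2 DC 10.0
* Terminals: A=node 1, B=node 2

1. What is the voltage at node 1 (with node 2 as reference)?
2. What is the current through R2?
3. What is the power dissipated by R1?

Nodal analysis, taking node 2 as the 0 V reference.
Source V1 fixes V_0 = 10 V.
KCL at each unknown node (sum of currents leaving = 0; resistances in Ω):
  Node 1: (V_1 - 10)/18 + (V_1 - 0)/5.6 = 0
Collecting terms: 0.2341 × V_1 = 0.5556  =>  V_1 = 2.373 V
Part 1:
  Read off the nodal solution: V_1 = 2.373 V
Part 2:
  I_R2 = (V_1 - V_2)/R2 = (2.373 - 0)/5.6 = 0.4237 A
  Magnitude: I_R2 = 0.4237 A
Part 3:
  I_R1 = (V_0 - V_1)/R1 = (10 - 2.373)/18 = 0.4237 A
  P_R1 = I_R1² × R1 = (0.4237)² × 18 = 3.232 W

Final answers:
1. V_1 = 2.373 V
2. I_R2 = 0.4237 A
3. P_R1 = 3.232 W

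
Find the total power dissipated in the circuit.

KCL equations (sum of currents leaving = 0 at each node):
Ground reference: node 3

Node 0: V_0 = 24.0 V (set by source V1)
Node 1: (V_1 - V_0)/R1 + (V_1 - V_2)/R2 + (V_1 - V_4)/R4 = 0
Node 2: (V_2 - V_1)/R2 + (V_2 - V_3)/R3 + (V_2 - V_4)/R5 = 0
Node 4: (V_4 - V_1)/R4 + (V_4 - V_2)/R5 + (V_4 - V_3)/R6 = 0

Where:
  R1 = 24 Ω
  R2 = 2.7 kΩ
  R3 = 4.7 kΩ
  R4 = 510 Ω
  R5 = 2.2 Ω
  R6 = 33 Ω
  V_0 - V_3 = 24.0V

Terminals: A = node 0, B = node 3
Nodal analysis, taking node 3 as the 0 V reference.
Source V1 fixes V_0 = 24 V.
KCL at each unknown node (sum of currents leaving = 0; resistances in Ω):
  Node 1: (V_1 - 24)/24 + (V_1 - V_2)/2700 + (V_1 - V_4)/510 = 0
  Node 2: (V_2 - V_1)/2700 + (V_2 - 0)/4700 + (V_2 - V_4)/2.2 = 0
  Node 4: (V_4 - V_1)/510 + (V_4 - V_2)/2.2 + (V_4 - 0)/33 = 0
Collecting terms (coefficients in siemens):
  0.044·V_1 - 0.0003704·V_2 - 0.001961·V_4 = 1
  0.4551·V_2 - 0.0003704·V_1 - 0.4545·V_4 = 0
  0.4868·V_4 - 0.001961·V_1 - 0.4545·V_2 = 0
Solving these 3 simultaneous equations (Gaussian elimination) gives:
  V_1 = 22.81 V, V_2 = 1.635 V, V_4 = 1.619 V
Power in each resistor, P = (ΔV)²/R:
  P_R1 = (24 - 22.81)²/24 = 0.05858 W
  P_R2 = (22.81 - 1.635)²/2700 = 0.1661 W
  P_R3 = (1.635 - 0)²/4700 = 0.000569 W
  P_R4 = (22.81 - 1.619)²/510 = 0.8809 W
  P_R5 = (1.635 - 1.619)²/2.2 = 0.0001236 W
  P_R6 = (0 - 1.619)²/33 = 0.07941 W
P_total = P_R1 + P_R2 + P_R3 + P_R4 + P_R5 + P_R6 = 1.186 W

Final answer: 1.186 W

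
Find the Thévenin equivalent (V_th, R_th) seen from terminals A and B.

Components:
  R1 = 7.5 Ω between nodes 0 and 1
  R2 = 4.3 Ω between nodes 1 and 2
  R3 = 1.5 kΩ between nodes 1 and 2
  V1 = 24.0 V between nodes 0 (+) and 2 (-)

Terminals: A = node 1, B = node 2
Step 1 — V_th is the open-circuit voltage V_A - V_B (nothing connected across the terminals).
Nodal analysis, taking node 2 as the 0 V reference.
Source V1 fixes V_0 = 24 V.
KCL at each unknown node (sum of currents leaving = 0; resistances in Ω):
  Node 1: (V_1 - 24)/7.5 + (V_1 - 0)/4.3 + (V_1 - 0)/1500 = 0
Collecting terms: 0.3666 × V_1 = 3.2  =>  V_1 = 8.73 V
V_th = V_1 - V_2 = 8.73 - 0 = 8.73 V
Step 2 — R_th: zero the source — replace V1 by a short circuit (node 2 merges into node 0) — and find the resistance seen between A (node 1) and B (node 0).
Reduce the network between node 1 (A) and node 0 (B) by series/parallel combination:
  Rp1 = R1 ‖ R2 ‖ R3 (parallel, all between nodes 0 and 1) = 1/(1/7.5 + 1/4.3 + 1/1500) = 2.728 Ω
R_th = 2.728 Ω

Final answer: V_th = 8.73 V, R_th = 2.728 Ω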